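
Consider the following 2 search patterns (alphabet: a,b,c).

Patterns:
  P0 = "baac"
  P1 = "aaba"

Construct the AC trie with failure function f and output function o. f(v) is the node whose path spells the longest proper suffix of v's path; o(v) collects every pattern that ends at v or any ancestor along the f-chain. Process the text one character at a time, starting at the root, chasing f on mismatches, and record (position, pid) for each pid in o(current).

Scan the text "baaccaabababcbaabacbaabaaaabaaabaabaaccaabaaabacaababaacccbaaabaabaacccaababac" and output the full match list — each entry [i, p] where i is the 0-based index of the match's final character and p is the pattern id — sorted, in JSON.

Construct AC machine:
Trie (insert patterns):
  0='ε' goto a→5 b→1
  1='b' goto a→2
  2='ba' goto a→3
  3='baa' goto c→4
  4='baac' goto ·  ←P0
  5='a' goto a→6
  6='aa' goto b→7
  7='aab' goto a→8
  8='aaba' goto ·  ←P1

BFS fail/out derivation:
  fail(1) 'b': from fail(0)=0 chase 'b': 0 ⇒ 0;  out=∅∪out(0)=∅
  fail(5) 'a': from fail(0)=0 chase 'a': 0 ⇒ 0;  out=∅∪out(0)=∅
  fail(2) 'ba': from fail(1)=0 chase 'a': 0 ⇒ 5;  out=∅∪out(5)=∅
  fail(6) 'aa': from fail(5)=0 chase 'a': 0 ⇒ 5;  out=∅∪out(5)=∅
  fail(3) 'baa': from fail(2)=5 chase 'a': 5 ⇒ 6;  out=∅∪out(6)=∅
  fail(7) 'aab': from fail(6)=5 chase 'b': 5→0 ⇒ 1;  out=∅∪out(1)=∅
  fail(4) 'baac': from fail(3)=6 chase 'c': 6→5→0 ⇒ 0;  out={0}∪out(0)={0}
  fail(8) 'aaba': from fail(7)=1 chase 'a': 1 ⇒ 2;  out={1}∪out(2)={1}

Run:
pos 0 'b': at 1
pos 1 'a': at 2
pos 2 'a': at 3
pos 3 'c': at 4  → match P0@[0:3]
pos 4 'c': at 0 (via fail)
pos 5 'a': at 5
pos 6 'a': at 6
pos 7 'b': at 7
pos 8 'a': at 8  → match P1@[5:8]
pos 9 'b': at 1 (via fail)
pos 10 'a': at 2
pos 11 'b': at 1 (via fail)
pos 12 'c': at 0 (via fail)
pos 13 'b': at 1
pos 14 'a': at 2
pos 15 'a': at 3
pos 16 'b': at 7 (via fail)
pos 17 'a': at 8  → match P1@[14:17]
pos 18 'c': at 0 (via fail)
pos 19 'b': at 1
pos 20 'a': at 2
pos 21 'a': at 3
pos 22 'b': at 7 (via fail)
pos 23 'a': at 8  → match P1@[20:23]
pos 24 'a': at 3 (via fail)
pos 25 'a': at 6 (via fail)
pos 26 'a': at 6 (via fail)
pos 27 'b': at 7
pos 28 'a': at 8  → match P1@[25:28]
pos 29 'a': at 3 (via fail)
pos 30 'a': at 6 (via fail)
pos 31 'b': at 7
pos 32 'a': at 8  → match P1@[29:32]
pos 33 'a': at 3 (via fail)
pos 34 'b': at 7 (via fail)
pos 35 'a': at 8  → match P1@[32:35]
pos 36 'a': at 3 (via fail)
pos 37 'c': at 4  → match P0@[34:37]
pos 38 'c': at 0 (via fail)
pos 39 'a': at 5
pos 40 'a': at 6
pos 41 'b': at 7
pos 42 'a': at 8  → match P1@[39:42]
pos 43 'a': at 3 (via fail)
pos 44 'a': at 6 (via fail)
pos 45 'b': at 7
pos 46 'a': at 8  → match P1@[43:46]
pos 47 'c': at 0 (via fail)
pos 48 'a': at 5
pos 49 'a': at 6
pos 50 'b': at 7
pos 51 'a': at 8  → match P1@[48:51]
pos 52 'b': at 1 (via fail)
pos 53 'a': at 2
pos 54 'a': at 3
pos 55 'c': at 4  → match P0@[52:55]
pos 56 'c': at 0 (via fail)
pos 57 'c': at 0
pos 58 'b': at 1
pos 59 'a': at 2
pos 60 'a': at 3
pos 61 'a': at 6 (via fail)
pos 62 'b': at 7
pos 63 'a': at 8  → match P1@[60:63]
pos 64 'a': at 3 (via fail)
pos 65 'b': at 7 (via fail)
pos 66 'a': at 8  → match P1@[63:66]
pos 67 'a': at 3 (via fail)
pos 68 'c': at 4  → match P0@[65:68]
pos 69 'c': at 0 (via fail)
pos 70 'c': at 0
pos 71 'a': at 5
pos 72 'a': at 6
pos 73 'b': at 7
pos 74 'a': at 8  → match P1@[71:74]
pos 75 'b': at 1 (via fail)
pos 76 'a': at 2
pos 77 'c': at 0 (via fail)

Result: [[3,0],[8,1],[17,1],[23,1],[28,1],[32,1],[35,1],[37,0],[42,1],[46,1],[51,1],[55,0],[63,1],[66,1],[68,0],[74,1]]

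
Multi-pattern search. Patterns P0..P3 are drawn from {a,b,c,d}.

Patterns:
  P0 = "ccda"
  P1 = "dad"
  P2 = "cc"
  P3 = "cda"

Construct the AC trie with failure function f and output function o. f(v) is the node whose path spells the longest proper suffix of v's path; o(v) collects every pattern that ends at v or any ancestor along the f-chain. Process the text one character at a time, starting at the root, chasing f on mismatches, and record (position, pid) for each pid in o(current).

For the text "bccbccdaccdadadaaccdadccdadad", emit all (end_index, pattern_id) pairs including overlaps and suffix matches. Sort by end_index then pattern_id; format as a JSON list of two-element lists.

Construct AC machine:
Trie (insert patterns):
  n0 'ε': c→1 d→5
  n1 'c': c→2 d→8
  n2 'cc': d→3  [P2 ends]
  n3 'ccd': a→4
  n4 'ccda': ·  [P0 ends]
  n5 'd': a→6
  n6 'da': d→7
  n7 'dad': ·  [P1 ends]
  n8 'cd': a→9
  n9 'cda': ·  [P3 ends]

BFS fail/out derivation:
  fail(1) 'c': from fail(0)=0 chase 'c': 0 ⇒ 0;  out=∅∪out(0)=∅
  fail(5) 'd': from fail(0)=0 chase 'd': 0 ⇒ 0;  out=∅∪out(0)=∅
  fail(2) 'cc': from fail(1)=0 chase 'c': 0 ⇒ 1;  out={2}∪out(1)={2}
  fail(6) 'da': from fail(5)=0 chase 'a': 0 ⇒ 0;  out=∅∪out(0)=∅
  fail(8) 'cd': from fail(1)=0 chase 'd': 0 ⇒ 5;  out=∅∪out(5)=∅
  fail(3) 'ccd': from fail(2)=1 chase 'd': 1 ⇒ 8;  out=∅∪out(8)=∅
  fail(7) 'dad': from fail(6)=0 chase 'd': 0 ⇒ 5;  out={1}∪out(5)={1}
  fail(9) 'cda': from fail(8)=5 chase 'a': 5 ⇒ 6;  out={3}∪out(6)={3}
  fail(4) 'ccda': from fail(3)=8 chase 'a': 8 ⇒ 9;  out={0}∪out(9)={0,3}

Scan:
i=0 'b': node 0→0
i=1 'c': node 0→1
i=2 'c': node 1→2  → match P2@[1:2]
i=3 'b': node 2→0 (via fail)
i=4 'c': node 0→1
i=5 'c': node 1→2  → match P2@[4:5]
i=6 'd': node 2→3
i=7 'a': node 3→4  → match P0@[4:7],P3@[5:7]
i=8 'c': node 4→1 (via fail)
i=9 'c': node 1→2  → match P2@[8:9]
i=10 'd': node 2→3
i=11 'a': node 3→4  → match P0@[8:11],P3@[9:11]
i=12 'd': node 4→7 (via fail)  → match P1@[10:12]
i=13 'a': node 7→6 (via fail)
i=14 'd': node 6→7  → match P1@[12:14]
i=15 'a': node 7→6 (via fail)
i=16 'a': node 6→0 (via fail)
i=17 'c': node 0→1
i=18 'c': node 1→2  → match P2@[17:18]
i=19 'd': node 2→3
i=20 'a': node 3→4  → match P0@[17:20],P3@[18:20]
i=21 'd': node 4→7 (via fail)  → match P1@[19:21]
i=22 'c': node 7→1 (via fail)
i=23 'c': node 1→2  → match P2@[22:23]
i=24 'd': node 2→3
i=25 'a': node 3→4  → match P0@[22:25],P3@[23:25]
i=26 'd': node 4→7 (via fail)  → match P1@[24:26]
i=27 'a': node 7→6 (via fail)
i=28 'd': node 6→7  → match P1@[26:28]

Matches: [[2,2],[5,2],[7,0],[7,3],[9,2],[11,0],[11,3],[12,1],[14,1],[18,2],[20,0],[20,3],[21,1],[23,2],[25,0],[25,3],[26,1],[28,1]]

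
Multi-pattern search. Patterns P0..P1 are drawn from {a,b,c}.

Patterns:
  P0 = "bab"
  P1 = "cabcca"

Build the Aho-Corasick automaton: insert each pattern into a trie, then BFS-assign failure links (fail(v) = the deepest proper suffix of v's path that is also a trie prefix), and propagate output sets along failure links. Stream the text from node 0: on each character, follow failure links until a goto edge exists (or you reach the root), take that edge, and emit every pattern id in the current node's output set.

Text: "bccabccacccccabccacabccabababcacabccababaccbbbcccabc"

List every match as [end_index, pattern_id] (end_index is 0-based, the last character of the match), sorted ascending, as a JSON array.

Build automaton:
Trie (insert patterns):
  0='ε' goto b→1 c→4
  1='b' goto a→2
  2='ba' goto b→3
  3='bab' goto ·  ←P0
  4='c' goto a→5
  5='ca' goto b→6
  6='cab' goto c→7
  7='cabc' goto c→8
  8='cabcc' goto a→9
  9='cabcca' goto ·  ←P1

BFS fail/out derivation:
  n1('b'): parent n0 fail=0; on 'b' 0 → fail=0;  out ∅∪∅=∅
  n4('c'): parent n0 fail=0; on 'c' 0 → fail=0;  out ∅∪∅=∅
  n2('ba'): parent n1 fail=0; on 'a' 0 → fail=0;  out ∅∪∅=∅
  n5('ca'): parent n4 fail=0; on 'a' 0 → fail=0;  out ∅∪∅=∅
  n3('bab'): parent n2 fail=0; on 'b' 0 → fail=1;  out {0}∪∅={0}
  n6('cab'): parent n5 fail=0; on 'b' 0 → fail=1;  out ∅∪∅=∅
  n7('cabc'): parent n6 fail=1; on 'c' 1→0 → fail=4;  out ∅∪∅=∅
  n8('cabcc'): parent n7 fail=4; on 'c' 4→0 → fail=4;  out ∅∪∅=∅
  n9('cabcca'): parent n8 fail=4; on 'a' 4 → fail=5;  out {1}∪∅={1}

Text stream:
pos 0 'b': at 1
pos 1 'c': at 4 (fail-walked)
pos 2 'c': at 4 (fail-walked)
pos 3 'a': at 5
pos 4 'b': at 6
pos 5 'c': at 7
pos 6 'c': at 8
pos 7 'a': at 9  ** P1@[2:7]
pos 8 'c': at 4 (fail-walked)
pos 9 'c': at 4 (fail-walked)
pos 10 'c': at 4 (fail-walked)
pos 11 'c': at 4 (fail-walked)
pos 12 'c': at 4 (fail-walked)
pos 13 'a': at 5
pos 14 'b': at 6
pos 15 'c': at 7
pos 16 'c': at 8
pos 17 'a': at 9  ** P1@[12:17]
pos 18 'c': at 4 (fail-walked)
pos 19 'a': at 5
pos 20 'b': at 6
pos 21 'c': at 7
pos 22 'c': at 8
pos 23 'a': at 9  ** P1@[18:23]
pos 24 'b': at 6 (fail-walked)
pos 25 'a': at 2 (fail-walked)
pos 26 'b': at 3  ** P0@[24:26]
pos 27 'a': at 2 (fail-walked)
pos 28 'b': at 3  ** P0@[26:28]
pos 29 'c': at 4 (fail-walked)
pos 30 'a': at 5
pos 31 'c': at 4 (fail-walked)
pos 32 'a': at 5
pos 33 'b': at 6
pos 34 'c': at 7
pos 35 'c': at 8
pos 36 'a': at 9  ** P1@[31:36]
pos 37 'b': at 6 (fail-walked)
pos 38 'a': at 2 (fail-walked)
pos 39 'b': at 3  ** P0@[37:39]
pos 40 'a': at 2 (fail-walked)
pos 41 'c': at 4 (fail-walked)
pos 42 'c': at 4 (fail-walked)
pos 43 'b': at 1 (fail-walked)
pos 44 'b': at 1 (fail-walked)
pos 45 'b': at 1 (fail-walked)
pos 46 'c': at 4 (fail-walked)
pos 47 'c': at 4 (fail-walked)
pos 48 'c': at 4 (fail-walked)
pos 49 'a': at 5
pos 50 'b': at 6
pos 51 'c': at 7

Matches: [[7,1],[17,1],[23,1],[26,0],[28,0],[36,1],[39,0]]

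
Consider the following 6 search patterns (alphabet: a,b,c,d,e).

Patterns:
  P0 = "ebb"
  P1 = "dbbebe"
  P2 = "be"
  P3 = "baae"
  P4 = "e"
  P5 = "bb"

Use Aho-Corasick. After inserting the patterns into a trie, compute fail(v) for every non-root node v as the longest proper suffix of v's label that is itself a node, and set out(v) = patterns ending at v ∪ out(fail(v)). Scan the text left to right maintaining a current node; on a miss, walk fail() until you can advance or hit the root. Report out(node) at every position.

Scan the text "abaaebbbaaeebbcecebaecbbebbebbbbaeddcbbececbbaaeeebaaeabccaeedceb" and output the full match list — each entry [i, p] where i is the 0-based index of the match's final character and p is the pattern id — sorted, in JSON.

Construct AC machine:
Trie nodes:
  n0 'ε': b→10 d→4 e→1
  n1 'e': b→2  ←P4
  n2 'eb': b→3
  n3 'ebb': ·  ←P0
  n4 'd': b→5
  n5 'db': b→6
  n6 'dbb': e→7
  n7 'dbbe': b→8
  n8 'dbbeb': e→9
  n9 'dbbebe': ·  ←P1
  n10 'b': a→12 b→15 e→11
  n11 'be': ·  ←P2
  n12 'ba': a→13
  n13 'baa': e→14
  n14 'baae': ·  ←P3
  n15 'bb': ·  ←P5

BFS fail/out derivation:
  fail(1) 'e': from fail(0)=0 chase 'e': 0 ⇒ 0;  out={4}∪out(0)={4}
  fail(4) 'd': from fail(0)=0 chase 'd': 0 ⇒ 0;  out=∅∪out(0)=∅
  fail(10) 'b': from fail(0)=0 chase 'b': 0 ⇒ 0;  out=∅∪out(0)=∅
  fail(2) 'eb': from fail(1)=0 chase 'b': 0 ⇒ 10;  out=∅∪out(10)=∅
  fail(5) 'db': from fail(4)=0 chase 'b': 0 ⇒ 10;  out=∅∪out(10)=∅
  fail(11) 'be': from fail(10)=0 chase 'e': 0 ⇒ 1;  out={2}∪out(1)={2,4}
  fail(12) 'ba': from fail(10)=0 chase 'a': 0 ⇒ 0;  out=∅∪out(0)=∅
  fail(15) 'bb': from fail(10)=0 chase 'b': 0 ⇒ 10;  out={5}∪out(10)={5}
  fail(3) 'ebb': from fail(2)=10 chase 'b': 10 ⇒ 15;  out={0}∪out(15)={0,5}
  fail(6) 'dbb': from fail(5)=10 chase 'b': 10 ⇒ 15;  out=∅∪out(15)={5}
  fail(13) 'baa': from fail(12)=0 chase 'a': 0 ⇒ 0;  out=∅∪out(0)=∅
  fail(7) 'dbbe': from fail(6)=15 chase 'e': 15→10 ⇒ 11;  out=∅∪out(11)={2,4}
  fail(14) 'baae': from fail(13)=0 chase 'e': 0 ⇒ 1;  out={3}∪out(1)={3,4}
  fail(8) 'dbbeb': from fail(7)=11 chase 'b': 11→1 ⇒ 2;  out=∅∪out(2)=∅
  fail(9) 'dbbebe': from fail(8)=2 chase 'e': 2→10 ⇒ 11;  out={1}∪out(11)={1,2,4}

Text stream:
i=0 'a': node 0→0
i=1 'b': node 0→10
i=2 'a': node 10→12
i=3 'a': node 12→13
i=4 'e': node 13→14  emit P3@[1:4],P4@[4:4]
i=5 'b': node 14→2 ·f
i=6 'b': node 2→3  emit P0@[4:6],P5@[5:6]
i=7 'b': node 3→15 ·f  emit P5@[6:7]
i=8 'a': node 15→12 ·f
i=9 'a': node 12→13
i=10 'e': node 13→14  emit P3@[7:10],P4@[10:10]
i=11 'e': node 14→1 ·f  emit P4@[11:11]
i=12 'b': node 1→2
i=13 'b': node 2→3  emit P0@[11:13],P5@[12:13]
i=14 'c': node 3→0 ·f
i=15 'e': node 0→1  emit P4@[15:15]
i=16 'c': node 1→0 ·f
i=17 'e': node 0→1  emit P4@[17:17]
i=18 'b': node 1→2
i=19 'a': node 2→12 ·f
i=20 'e': node 12→1 ·f  emit P4@[20:20]
i=21 'c': node 1→0 ·f
i=22 'b': node 0→10
i=23 'b': node 10→15  emit P5@[22:23]
i=24 'e': node 15→11 ·f  emit P2@[23:24],P4@[24:24]
i=25 'b': node 11→2 ·f
i=26 'b': node 2→3  emit P0@[24:26],P5@[25:26]
i=27 'e': node 3→11 ·f  emit P2@[26:27],P4@[27:27]
i=28 'b': node 11→2 ·f
i=29 'b': node 2→3  emit P0@[27:29],P5@[28:29]
i=30 'b': node 3→15 ·f  emit P5@[29:30]
i=31 'b': node 15→15 ·f  emit P5@[30:31]
i=32 'a': node 15→12 ·f
i=33 'e': node 12→1 ·f  emit P4@[33:33]
i=34 'd': node 1→4 ·f
i=35 'd': node 4→4 ·f
i=36 'c': node 4→0 ·f
i=37 'b': node 0→10
i=38 'b': node 10→15  emit P5@[37:38]
i=39 'e': node 15→11 ·f  emit P2@[38:39],P4@[39:39]
i=40 'c': node 11→0 ·f
i=41 'e': node 0→1  emit P4@[41:41]
i=42 'c': node 1→0 ·f
i=43 'b': node 0→10
i=44 'b': node 10→15  emit P5@[43:44]
i=45 'a': node 15→12 ·f
i=46 'a': node 12→13
i=47 'e': node 13→14  emit P3@[44:47],P4@[47:47]
i=48 'e': node 14→1 ·f  emit P4@[48:48]
i=49 'e': node 1→1 ·f  emit P4@[49:49]
i=50 'b': node 1→2
i=51 'a': node 2→12 ·f
i=52 'a': node 12→13
i=53 'e': node 13→14  emit P3@[50:53],P4@[53:53]
i=54 'a': node 14→0 ·f
i=55 'b': node 0→10
i=56 'c': node 10→0 ·f
i=57 'c': node 0→0
i=58 'a': node 0→0
i=59 'e': node 0→1  emit P4@[59:59]
i=60 'e': node 1→1 ·f  emit P4@[60:60]
i=61 'd': node 1→4 ·f
i=62 'c': node 4→0 ·f
i=63 'e': node 0→1  emit P4@[63:63]
i=64 'b': node 1→2

All matches (sorted): [[4,3],[4,4],[6,0],[6,5],[7,5],[10,3],[10,4],[11,4],[13,0],[13,5],[15,4],[17,4],[20,4],[23,5],[24,2],[24,4],[26,0],[26,5],[27,2],[27,4],[29,0],[29,5],[30,5],[31,5],[33,4],[38,5],[39,2],[39,4],[41,4],[44,5],[47,3],[47,4],[48,4],[49,4],[53,3],[53,4],[59,4],[60,4],[63,4]]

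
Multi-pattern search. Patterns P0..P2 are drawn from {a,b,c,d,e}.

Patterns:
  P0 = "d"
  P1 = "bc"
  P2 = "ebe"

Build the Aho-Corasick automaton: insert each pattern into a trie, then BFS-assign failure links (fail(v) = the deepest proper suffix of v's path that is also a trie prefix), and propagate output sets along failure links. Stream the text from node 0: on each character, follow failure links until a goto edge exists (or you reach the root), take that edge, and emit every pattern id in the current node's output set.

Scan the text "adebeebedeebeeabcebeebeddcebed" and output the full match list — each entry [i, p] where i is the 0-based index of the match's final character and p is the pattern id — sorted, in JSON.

Build:
Trie (insert patterns):
  n0 'ε': b→2 d→1 e→4
  n1 'd': ·  [P0 ends]
  n2 'b': c→3
  n3 'bc': ·  [P1 ends]
  n4 'e': b→5
  n5 'eb': e→6
  n6 'ebe': ·  [P2 ends]

BFS fail/out derivation:
  fail(1) 'd': from fail(0)=0 chase 'd': 0 ⇒ 0;  out={0}∪out(0)={0}
  fail(2) 'b': from fail(0)=0 chase 'b': 0 ⇒ 0;  out=∅∪out(0)=∅
  fail(4) 'e': from fail(0)=0 chase 'e': 0 ⇒ 0;  out=∅∪out(0)=∅
  fail(3) 'bc': from fail(2)=0 chase 'c': 0 ⇒ 0;  out={1}∪out(0)={1}
  fail(5) 'eb': from fail(4)=0 chase 'b': 0 ⇒ 2;  out=∅∪out(2)=∅
  fail(6) 'ebe': from fail(5)=2 chase 'e': 2→0 ⇒ 4;  out={2}∪out(4)={2}

Scan:
pos 0 'a': at 0
pos 1 'd': at 1  emit P0@[1:1]
pos 2 'e': at 4 (fail-walked)
pos 3 'b': at 5
pos 4 'e': at 6  emit P2@[2:4]
pos 5 'e': at 4 (fail-walked)
pos 6 'b': at 5
pos 7 'e': at 6  emit P2@[5:7]
pos 8 'd': at 1 (fail-walked)  emit P0@[8:8]
pos 9 'e': at 4 (fail-walked)
pos 10 'e': at 4 (fail-walked)
pos 11 'b': at 5
pos 12 'e': at 6  emit P2@[10:12]
pos 13 'e': at 4 (fail-walked)
pos 14 'a': at 0 (fail-walked)
pos 15 'b': at 2
pos 16 'c': at 3  emit P1@[15:16]
pos 17 'e': at 4 (fail-walked)
pos 18 'b': at 5
pos 19 'e': at 6  emit P2@[17:19]
pos 20 'e': at 4 (fail-walked)
pos 21 'b': at 5
pos 22 'e': at 6  emit P2@[20:22]
pos 23 'd': at 1 (fail-walked)  emit P0@[23:23]
pos 24 'd': at 1 (fail-walked)  emit P0@[24:24]
pos 25 'c': at 0 (fail-walked)
pos 26 'e': at 4
pos 27 'b': at 5
pos 28 'e': at 6  emit P2@[26:28]
pos 29 'd': at 1 (fail-walked)  emit P0@[29:29]

All matches (sorted): [[1,0],[4,2],[7,2],[8,0],[12,2],[16,1],[19,2],[22,2],[23,0],[24,0],[28,2],[29,0]]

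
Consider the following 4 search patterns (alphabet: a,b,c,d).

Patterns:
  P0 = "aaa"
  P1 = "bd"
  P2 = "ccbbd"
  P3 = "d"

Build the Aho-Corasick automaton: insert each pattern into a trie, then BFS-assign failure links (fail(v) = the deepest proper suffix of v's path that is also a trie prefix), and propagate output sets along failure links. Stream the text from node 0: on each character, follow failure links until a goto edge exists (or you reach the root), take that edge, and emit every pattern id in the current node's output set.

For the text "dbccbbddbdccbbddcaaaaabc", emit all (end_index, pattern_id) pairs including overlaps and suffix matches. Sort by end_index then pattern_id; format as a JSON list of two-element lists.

Construct AC machine:
Trie nodes:
  n0 'ε': a→1 b→4 c→6 d→11
  n1 'a': a→2
  n2 'aa': a→3
  n3 'aaa': ·  ←P0
  n4 'b': d→5
  n5 'bd': ·  ←P1
  n6 'c': c→7
  n7 'cc': b→8
  n8 'ccb': b→9
  n9 'ccbb': d→10
  n10 'ccbbd': ·  ←P2
  n11 'd': ·  ←P3

Failure links (BFS by depth):
  fail(1) 'a': from fail(0)=0 chase 'a': 0 ⇒ 0;  out=∅∪out(0)=∅
  fail(4) 'b': from fail(0)=0 chase 'b': 0 ⇒ 0;  out=∅∪out(0)=∅
  fail(6) 'c': from fail(0)=0 chase 'c': 0 ⇒ 0;  out=∅∪out(0)=∅
  fail(11) 'd': from fail(0)=0 chase 'd': 0 ⇒ 0;  out={3}∪out(0)={3}
  fail(2) 'aa': from fail(1)=0 chase 'a': 0 ⇒ 1;  out=∅∪out(1)=∅
  fail(5) 'bd': from fail(4)=0 chase 'd': 0 ⇒ 11;  out={1}∪out(11)={1,3}
  fail(7) 'cc': from fail(6)=0 chase 'c': 0 ⇒ 6;  out=∅∪out(6)=∅
  fail(3) 'aaa': from fail(2)=1 chase 'a': 1 ⇒ 2;  out={0}∪out(2)={0}
  fail(8) 'ccb': from fail(7)=6 chase 'b': 6→0 ⇒ 4;  out=∅∪out(4)=∅
  fail(9) 'ccbb': from fail(8)=4 chase 'b': 4→0 ⇒ 4;  out=∅∪out(4)=∅
  fail(10) 'ccbbd': from fail(9)=4 chase 'd': 4 ⇒ 5;  out={2}∪out(5)={1,2,3}

Run:
pos 0 'd': at 11  → match P3@[0:0]
pos 1 'b': at 4 (via fail)
pos 2 'c': at 6 (via fail)
pos 3 'c': at 7
pos 4 'b': at 8
pos 5 'b': at 9
pos 6 'd': at 10  → match P1@[5:6],P2@[2:6],P3@[6:6]
pos 7 'd': at 11 (via fail)  → match P3@[7:7]
pos 8 'b': at 4 (via fail)
pos 9 'd': at 5  → match P1@[8:9],P3@[9:9]
pos 10 'c': at 6 (via fail)
pos 11 'c': at 7
pos 12 'b': at 8
pos 13 'b': at 9
pos 14 'd': at 10  → match P1@[13:14],P2@[10:14],P3@[14:14]
pos 15 'd': at 11 (via fail)  → match P3@[15:15]
pos 16 'c': at 6 (via fail)
pos 17 'a': at 1 (via fail)
pos 18 'a': at 2
pos 19 'a': at 3  → match P0@[17:19]
pos 20 'a': at 3 (via fail)  → match P0@[18:20]
pos 21 'a': at 3 (via fail)  → match P0@[19:21]
pos 22 'b': at 4 (via fail)
pos 23 'c': at 6 (via fail)

Result: [[0,3],[6,1],[6,2],[6,3],[7,3],[9,1],[9,3],[14,1],[14,2],[14,3],[15,3],[19,0],[20,0],[21,0]]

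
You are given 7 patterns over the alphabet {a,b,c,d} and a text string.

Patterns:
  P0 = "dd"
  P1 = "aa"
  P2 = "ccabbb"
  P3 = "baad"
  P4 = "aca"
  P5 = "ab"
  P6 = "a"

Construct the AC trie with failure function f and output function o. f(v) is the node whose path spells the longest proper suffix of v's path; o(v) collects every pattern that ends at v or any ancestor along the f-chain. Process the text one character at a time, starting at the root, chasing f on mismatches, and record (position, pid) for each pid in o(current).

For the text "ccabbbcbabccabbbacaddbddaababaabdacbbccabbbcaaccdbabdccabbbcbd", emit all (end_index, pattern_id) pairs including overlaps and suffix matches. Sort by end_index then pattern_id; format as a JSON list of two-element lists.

Construct AC machine:
Trie nodes:
  0='ε' goto a→3 b→11 c→5 d→1
  1='d' goto d→2
  2='dd' goto ·  [P0 ends]
  3='a' goto a→4 b→17 c→15  [P6 ends]
  4='aa' goto ·  [P1 ends]
  5='c' goto c→6
  6='cc' goto a→7
  7='cca' goto b→8
  8='ccab' goto b→9
  9='ccabb' goto b→10
  10='ccabbb' goto ·  [P2 ends]
  11='b' goto a→12
  12='ba' goto a→13
  13='baa' goto d→14
  14='baad' goto ·  [P3 ends]
  15='ac' goto a→16
  16='aca' goto ·  [P4 ends]
  17='ab' goto ·  [P5 ends]

BFS fail/out derivation:
  fail(1) 'd': from fail(0)=0 chase 'd': 0 ⇒ 0;  out=∅∪out(0)=∅
  fail(3) 'a': from fail(0)=0 chase 'a': 0 ⇒ 0;  out={6}∪out(0)={6}
  fail(5) 'c': from fail(0)=0 chase 'c': 0 ⇒ 0;  out=∅∪out(0)=∅
  fail(11) 'b': from fail(0)=0 chase 'b': 0 ⇒ 0;  out=∅∪out(0)=∅
  fail(2) 'dd': from fail(1)=0 chase 'd': 0 ⇒ 1;  out={0}∪out(1)={0}
  fail(4) 'aa': from fail(3)=0 chase 'a': 0 ⇒ 3;  out={1}∪out(3)={1,6}
  fail(6) 'cc': from fail(5)=0 chase 'c': 0 ⇒ 5;  out=∅∪out(5)=∅
  fail(12) 'ba': from fail(11)=0 chase 'a': 0 ⇒ 3;  out=∅∪out(3)={6}
  fail(15) 'ac': from fail(3)=0 chase 'c': 0 ⇒ 5;  out=∅∪out(5)=∅
  fail(17) 'ab': from fail(3)=0 chase 'b': 0 ⇒ 11;  out={5}∪out(11)={5}
  fail(7) 'cca': from fail(6)=5 chase 'a': 5→0 ⇒ 3;  out=∅∪out(3)={6}
  fail(13) 'baa': from fail(12)=3 chase 'a': 3 ⇒ 4;  out=∅∪out(4)={1,6}
  fail(16) 'aca': from fail(15)=5 chase 'a': 5→0 ⇒ 3;  out={4}∪out(3)={4,6}
  fail(8) 'ccab': from fail(7)=3 chase 'b': 3 ⇒ 17;  out=∅∪out(17)={5}
  fail(14) 'baad': from fail(13)=4 chase 'd': 4→3→0 ⇒ 1;  out={3}∪out(1)={3}
  fail(9) 'ccabb': from fail(8)=17 chase 'b': 17→11→0 ⇒ 11;  out=∅∪out(11)=∅
  fail(10) 'ccabbb': from fail(9)=11 chase 'b': 11→0 ⇒ 11;  out={2}∪out(11)={2}

Scan:
i=0 'c': node 0→5
i=1 'c': node 5→6
i=2 'a': node 6→7  → match P6@[2:2]
i=3 'b': node 7→8  → match P5@[2:3]
i=4 'b': node 8→9
i=5 'b': node 9→10  → match P2@[0:5]
i=6 'c': node 10→5 ·f
i=7 'b': node 5→11 ·f
i=8 'a': node 11→12  → match P6@[8:8]
i=9 'b': node 12→17 ·f  → match P5@[8:9]
i=10 'c': node 17→5 ·f
i=11 'c': node 5→6
i=12 'a': node 6→7  → match P6@[12:12]
i=13 'b': node 7→8  → match P5@[12:13]
i=14 'b': node 8→9
i=15 'b': node 9→10  → match P2@[10:15]
i=16 'a': node 10→12 ·f  → match P6@[16:16]
i=17 'c': node 12→15 ·f
i=18 'a': node 15→16  → match P4@[16:18],P6@[18:18]
i=19 'd': node 16→1 ·f
i=20 'd': node 1→2  → match P0@[19:20]
i=21 'b': node 2→11 ·f
i=22 'd': node 11→1 ·f
i=23 'd': node 1→2  → match P0@[22:23]
i=24 'a': node 2→3 ·f  → match P6@[24:24]
i=25 'a': node 3→4  → match P1@[24:25],P6@[25:25]
i=26 'b': node 4→17 ·f  → match P5@[25:26]
i=27 'a': node 17→12 ·f  → match P6@[27:27]
i=28 'b': node 12→17 ·f  → match P5@[27:28]
i=29 'a': node 17→12 ·f  → match P6@[29:29]
i=30 'a': node 12→13  → match P1@[29:30],P6@[30:30]
i=31 'b': node 13→17 ·f  → match P5@[30:31]
i=32 'd': node 17→1 ·f
i=33 'a': node 1→3 ·f  → match P6@[33:33]
i=34 'c': node 3→15
i=35 'b': node 15→11 ·f
i=36 'b': node 11→11 ·f
i=37 'c': node 11→5 ·f
i=38 'c': node 5→6
i=39 'a': node 6→7  → match P6@[39:39]
i=40 'b': node 7→8  → match P5@[39:40]
i=41 'b': node 8→9
i=42 'b': node 9→10  → match P2@[37:42]
i=43 'c': node 10→5 ·f
i=44 'a': node 5→3 ·f  → match P6@[44:44]
i=45 'a': node 3→4  → match P1@[44:45],P6@[45:45]
i=46 'c': node 4→15 ·f
i=47 'c': node 15→6 ·f
i=48 'd': node 6→1 ·f
i=49 'b': node 1→11 ·f
i=50 'a': node 11→12  → match P6@[50:50]
i=51 'b': node 12→17 ·f  → match P5@[50:51]
i=52 'd': node 17→1 ·f
i=53 'c': node 1→5 ·f
i=54 'c': node 5→6
i=55 'a': node 6→7  → match P6@[55:55]
i=56 'b': node 7→8  → match P5@[55:56]
i=57 'b': node 8→9
i=58 'b': node 9→10  → match P2@[53:58]
i=59 'c': node 10→5 ·f
i=60 'b': node 5→11 ·f
i=61 'd': node 11→1 ·f

All matches (sorted): [[2,6],[3,5],[5,2],[8,6],[9,5],[12,6],[13,5],[15,2],[16,6],[18,4],[18,6],[20,0],[23,0],[24,6],[25,1],[25,6],[26,5],[27,6],[28,5],[29,6],[30,1],[30,6],[31,5],[33,6],[39,6],[40,5],[42,2],[44,6],[45,1],[45,6],[50,6],[51,5],[55,6],[56,5],[58,2]]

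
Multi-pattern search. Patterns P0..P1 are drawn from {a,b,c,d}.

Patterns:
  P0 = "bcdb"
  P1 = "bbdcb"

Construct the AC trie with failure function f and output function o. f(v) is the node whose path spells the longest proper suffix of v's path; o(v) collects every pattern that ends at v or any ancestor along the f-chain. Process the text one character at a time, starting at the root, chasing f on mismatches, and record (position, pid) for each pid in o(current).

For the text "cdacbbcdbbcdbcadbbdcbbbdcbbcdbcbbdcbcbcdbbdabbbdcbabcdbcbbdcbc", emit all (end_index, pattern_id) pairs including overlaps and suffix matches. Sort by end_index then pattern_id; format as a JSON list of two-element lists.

Build automaton:
Trie (insert patterns):
  n0 'ε': b→1
  n1 'b': b→5 c→2
  n2 'bc': d→3
  n3 'bcd': b→4
  n4 'bcdb': ·  ←P0
  n5 'bb': d→6
  n6 'bbd': c→7
  n7 'bbdc': b→8
  n8 'bbdcb': ·  ←P1

Failure links (BFS by depth):
  fail(1) 'b': from fail(0)=0 chase 'b': 0 ⇒ 0;  out=∅∪out(0)=∅
  fail(2) 'bc': from fail(1)=0 chase 'c': 0 ⇒ 0;  out=∅∪out(0)=∅
  fail(5) 'bb': from fail(1)=0 chase 'b': 0 ⇒ 1;  out=∅∪out(1)=∅
  fail(3) 'bcd': from fail(2)=0 chase 'd': 0 ⇒ 0;  out=∅∪out(0)=∅
  fail(6) 'bbd': from fail(5)=1 chase 'd': 1→0 ⇒ 0;  out=∅∪out(0)=∅
  fail(4) 'bcdb': from fail(3)=0 chase 'b': 0 ⇒ 1;  out={0}∪out(1)={0}
  fail(7) 'bbdc': from fail(6)=0 chase 'c': 0 ⇒ 0;  out=∅∪out(0)=∅
  fail(8) 'bbdcb': from fail(7)=0 chase 'b': 0 ⇒ 1;  out={1}∪out(1)={1}

Scan:
pos 0 'c': at 0
pos 1 'd': at 0
pos 2 'a': at 0
pos 3 'c': at 0
pos 4 'b': at 1
pos 5 'b': at 5
pos 6 'c': at 2 (via fail)
pos 7 'd': at 3
pos 8 'b': at 4  ** P0@[5:8]
pos 9 'b': at 5 (via fail)
pos 10 'c': at 2 (via fail)
pos 11 'd': at 3
pos 12 'b': at 4  ** P0@[9:12]
pos 13 'c': at 2 (via fail)
pos 14 'a': at 0 (via fail)
pos 15 'd': at 0
pos 16 'b': at 1
pos 17 'b': at 5
pos 18 'd': at 6
pos 19 'c': at 7
pos 20 'b': at 8  ** P1@[16:20]
pos 21 'b': at 5 (via fail)
pos 22 'b': at 5 (via fail)
pos 23 'd': at 6
pos 24 'c': at 7
pos 25 'b': at 8  ** P1@[21:25]
pos 26 'b': at 5 (via fail)
pos 27 'c': at 2 (via fail)
pos 28 'd': at 3
pos 29 'b': at 4  ** P0@[26:29]
pos 30 'c': at 2 (via fail)
pos 31 'b': at 1 (via fail)
pos 32 'b': at 5
pos 33 'd': at 6
pos 34 'c': at 7
pos 35 'b': at 8  ** P1@[31:35]
pos 36 'c': at 2 (via fail)
pos 37 'b': at 1 (via fail)
pos 38 'c': at 2
pos 39 'd': at 3
pos 40 'b': at 4  ** P0@[37:40]
pos 41 'b': at 5 (via fail)
pos 42 'd': at 6
pos 43 'a': at 0 (via fail)
pos 44 'b': at 1
pos 45 'b': at 5
pos 46 'b': at 5 (via fail)
pos 47 'd': at 6
pos 48 'c': at 7
pos 49 'b': at 8  ** P1@[45:49]
pos 50 'a': at 0 (via fail)
pos 51 'b': at 1
pos 52 'c': at 2
pos 53 'd': at 3
pos 54 'b': at 4  ** P0@[51:54]
pos 55 'c': at 2 (via fail)
pos 56 'b': at 1 (via fail)
pos 57 'b': at 5
pos 58 'd': at 6
pos 59 'c': at 7
pos 60 'b': at 8  ** P1@[56:60]
pos 61 'c': at 2 (via fail)

All matches (sorted): [[8,0],[12,0],[20,1],[25,1],[29,0],[35,1],[40,0],[49,1],[54,0],[60,1]]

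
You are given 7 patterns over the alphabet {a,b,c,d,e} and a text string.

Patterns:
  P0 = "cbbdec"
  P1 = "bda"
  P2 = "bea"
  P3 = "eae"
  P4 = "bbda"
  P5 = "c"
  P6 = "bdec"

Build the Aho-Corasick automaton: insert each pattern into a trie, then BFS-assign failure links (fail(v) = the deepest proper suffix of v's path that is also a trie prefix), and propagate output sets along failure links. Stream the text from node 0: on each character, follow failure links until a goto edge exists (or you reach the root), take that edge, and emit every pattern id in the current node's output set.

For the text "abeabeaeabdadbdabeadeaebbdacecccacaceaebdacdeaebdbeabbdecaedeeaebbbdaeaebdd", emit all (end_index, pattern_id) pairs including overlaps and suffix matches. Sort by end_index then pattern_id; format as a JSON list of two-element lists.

Build automaton:
Trie (insert patterns):
  0='ε' goto b→7 c→1 e→12
  1='c' goto b→2  [P5 ends]
  2='cb' goto b→3
  3='cbb' goto d→4
  4='cbbd' goto e→5
  5='cbbde' goto c→6
  6='cbbdec' goto ·  [P0 ends]
  7='b' goto b→15 d→8 e→10
  8='bd' goto a→9 e→18
  9='bda' goto ·  [P1 ends]
  10='be' goto a→11
  11='bea' goto ·  [P2 ends]
  12='e' goto a→13
  13='ea' goto e→14
  14='eae' goto ·  [P3 ends]
  15='bb' goto d→16
  16='bbd' goto a→17
  17='bbda' goto ·  [P4 ends]
  18='bde' goto c→19
  19='bdec' goto ·  [P6 ends]

Failure links (BFS by depth):
  fail(1) 'c': from fail(0)=0 chase 'c': 0 ⇒ 0;  out={5}∪out(0)={5}
  fail(7) 'b': from fail(0)=0 chase 'b': 0 ⇒ 0;  out=∅∪out(0)=∅
  fail(12) 'e': from fail(0)=0 chase 'e': 0 ⇒ 0;  out=∅∪out(0)=∅
  fail(2) 'cb': from fail(1)=0 chase 'b': 0 ⇒ 7;  out=∅∪out(7)=∅
  fail(8) 'bd': from fail(7)=0 chase 'd': 0 ⇒ 0;  out=∅∪out(0)=∅
  fail(10) 'be': from fail(7)=0 chase 'e': 0 ⇒ 12;  out=∅∪out(12)=∅
  fail(13) 'ea': from fail(12)=0 chase 'a': 0 ⇒ 0;  out=∅∪out(0)=∅
  fail(15) 'bb': from fail(7)=0 chase 'b': 0 ⇒ 7;  out=∅∪out(7)=∅
  fail(3) 'cbb': from fail(2)=7 chase 'b': 7 ⇒ 15;  out=∅∪out(15)=∅
  fail(9) 'bda': from fail(8)=0 chase 'a': 0 ⇒ 0;  out={1}∪out(0)={1}
  fail(11) 'bea': from fail(10)=12 chase 'a': 12 ⇒ 13;  out={2}∪out(13)={2}
  fail(14) 'eae': from fail(13)=0 chase 'e': 0 ⇒ 12;  out={3}∪out(12)={3}
  fail(16) 'bbd': from fail(15)=7 chase 'd': 7 ⇒ 8;  out=∅∪out(8)=∅
  fail(18) 'bde': from fail(8)=0 chase 'e': 0 ⇒ 12;  out=∅∪out(12)=∅
  fail(4) 'cbbd': from fail(3)=15 chase 'd': 15 ⇒ 16;  out=∅∪out(16)=∅
  fail(17) 'bbda': from fail(16)=8 chase 'a': 8 ⇒ 9;  out={4}∪out(9)={1,4}
  fail(19) 'bdec': from fail(18)=12 chase 'c': 12→0 ⇒ 1;  out={6}∪out(1)={5,6}
  fail(5) 'cbbde': from fail(4)=16 chase 'e': 16→8 ⇒ 18;  out=∅∪out(18)=∅
  fail(6) 'cbbdec': from fail(5)=18 chase 'c': 18 ⇒ 19;  out={0}∪out(19)={0,5,6}

Scan:
pos 0 'a': at 0
pos 1 'b': at 7
pos 2 'e': at 10
pos 3 'a': at 11  ** P2@[1:3]
pos 4 'b': at 7 (via fail)
pos 5 'e': at 10
pos 6 'a': at 11  ** P2@[4:6]
pos 7 'e': at 14 (via fail)  ** P3@[5:7]
pos 8 'a': at 13 (via fail)
pos 9 'b': at 7 (via fail)
pos 10 'd': at 8
pos 11 'a': at 9  ** P1@[9:11]
pos 12 'd': at 0 (via fail)
pos 13 'b': at 7
pos 14 'd': at 8
pos 15 'a': at 9  ** P1@[13:15]
pos 16 'b': at 7 (via fail)
pos 17 'e': at 10
pos 18 'a': at 11  ** P2@[16:18]
pos 19 'd': at 0 (via fail)
pos 20 'e': at 12
pos 21 'a': at 13
pos 22 'e': at 14  ** P3@[20:22]
pos 23 'b': at 7 (via fail)
pos 24 'b': at 15
pos 25 'd': at 16
pos 26 'a': at 17  ** P1@[24:26],P4@[23:26]
pos 27 'c': at 1 (via fail)  ** P5@[27:27]
pos 28 'e': at 12 (via fail)
pos 29 'c': at 1 (via fail)  ** P5@[29:29]
pos 30 'c': at 1 (via fail)  ** P5@[30:30]
pos 31 'c': at 1 (via fail)  ** P5@[31:31]
pos 32 'a': at 0 (via fail)
pos 33 'c': at 1  ** P5@[33:33]
pos 34 'a': at 0 (via fail)
pos 35 'c': at 1  ** P5@[35:35]
pos 36 'e': at 12 (via fail)
pos 37 'a': at 13
pos 38 'e': at 14  ** P3@[36:38]
pos 39 'b': at 7 (via fail)
pos 40 'd': at 8
pos 41 'a': at 9  ** P1@[39:41]
pos 42 'c': at 1 (via fail)  ** P5@[42:42]
pos 43 'd': at 0 (via fail)
pos 44 'e': at 12
pos 45 'a': at 13
pos 46 'e': at 14  ** P3@[44:46]
pos 47 'b': at 7 (via fail)
pos 48 'd': at 8
pos 49 'b': at 7 (via fail)
pos 50 'e': at 10
pos 51 'a': at 11  ** P2@[49:51]
pos 52 'b': at 7 (via fail)
pos 53 'b': at 15
pos 54 'd': at 16
pos 55 'e': at 18 (via fail)
pos 56 'c': at 19  ** P5@[56:56],P6@[53:56]
pos 57 'a': at 0 (via fail)
pos 58 'e': at 12
pos 59 'd': at 0 (via fail)
pos 60 'e': at 12
pos 61 'e': at 12 (via fail)
pos 62 'a': at 13
pos 63 'e': at 14  ** P3@[61:63]
pos 64 'b': at 7 (via fail)
pos 65 'b': at 15
pos 66 'b': at 15 (via fail)
pos 67 'd': at 16
pos 68 'a': at 17  ** P1@[66:68],P4@[65:68]
pos 69 'e': at 12 (via fail)
pos 70 'a': at 13
pos 71 'e': at 14  ** P3@[69:71]
pos 72 'b': at 7 (via fail)
pos 73 'd': at 8
pos 74 'd': at 0 (via fail)

All matches (sorted): [[3,2],[6,2],[7,3],[11,1],[15,1],[18,2],[22,3],[26,1],[26,4],[27,5],[29,5],[30,5],[31,5],[33,5],[35,5],[38,3],[41,1],[42,5],[46,3],[51,2],[56,5],[56,6],[63,3],[68,1],[68,4],[71,3]]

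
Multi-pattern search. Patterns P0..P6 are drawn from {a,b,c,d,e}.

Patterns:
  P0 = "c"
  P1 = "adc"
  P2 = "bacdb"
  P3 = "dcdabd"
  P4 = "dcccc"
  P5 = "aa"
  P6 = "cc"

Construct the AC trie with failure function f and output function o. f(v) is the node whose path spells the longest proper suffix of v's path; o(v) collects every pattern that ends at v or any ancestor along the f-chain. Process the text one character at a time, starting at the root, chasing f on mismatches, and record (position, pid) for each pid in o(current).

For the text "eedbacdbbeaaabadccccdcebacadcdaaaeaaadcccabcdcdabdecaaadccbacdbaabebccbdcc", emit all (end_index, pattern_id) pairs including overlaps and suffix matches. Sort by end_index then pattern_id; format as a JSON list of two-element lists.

Build:
Trie nodes:
  0='ε' goto a→2 b→5 c→1 d→10
  1='c' goto c→20  [P0 ends]
  2='a' goto a→19 d→3
  3='ad' goto c→4
  4='adc' goto ·  [P1 ends]
  5='b' goto a→6
  6='ba' goto c→7
  7='bac' goto d→8
  8='bacd' goto b→9
  9='bacdb' goto ·  [P2 ends]
  10='d' goto c→11
  11='dc' goto c→16 d→12
  12='dcd' goto a→13
  13='dcda' goto b→14
  14='dcdab' goto d→15
  15='dcdabd' goto ·  [P3 ends]
  16='dcc' goto c→17
  17='dccc' goto c→18
  18='dcccc' goto ·  [P4 ends]
  19='aa' goto ·  [P5 ends]
  20='cc' goto ·  [P6 ends]

Failure links (BFS by depth):
  fail(1) 'c': from fail(0)=0 chase 'c': 0 ⇒ 0;  out={0}∪out(0)={0}
  fail(2) 'a': from fail(0)=0 chase 'a': 0 ⇒ 0;  out=∅∪out(0)=∅
  fail(5) 'b': from fail(0)=0 chase 'b': 0 ⇒ 0;  out=∅∪out(0)=∅
  fail(10) 'd': from fail(0)=0 chase 'd': 0 ⇒ 0;  out=∅∪out(0)=∅
  fail(3) 'ad': from fail(2)=0 chase 'd': 0 ⇒ 10;  out=∅∪out(10)=∅
  fail(6) 'ba': from fail(5)=0 chase 'a': 0 ⇒ 2;  out=∅∪out(2)=∅
  fail(11) 'dc': from fail(10)=0 chase 'c': 0 ⇒ 1;  out=∅∪out(1)={0}
  fail(19) 'aa': from fail(2)=0 chase 'a': 0 ⇒ 2;  out={5}∪out(2)={5}
  fail(20) 'cc': from fail(1)=0 chase 'c': 0 ⇒ 1;  out={6}∪out(1)={0,6}
  fail(4) 'adc': from fail(3)=10 chase 'c': 10 ⇒ 11;  out={1}∪out(11)={0,1}
  fail(7) 'bac': from fail(6)=2 chase 'c': 2→0 ⇒ 1;  out=∅∪out(1)={0}
  fail(12) 'dcd': from fail(11)=1 chase 'd': 1→0 ⇒ 10;  out=∅∪out(10)=∅
  fail(16) 'dcc': from fail(11)=1 chase 'c': 1 ⇒ 20;  out=∅∪out(20)={0,6}
  fail(8) 'bacd': from fail(7)=1 chase 'd': 1→0 ⇒ 10;  out=∅∪out(10)=∅
  fail(13) 'dcda': from fail(12)=10 chase 'a': 10→0 ⇒ 2;  out=∅∪out(2)=∅
  fail(17) 'dccc': from fail(16)=20 chase 'c': 20→1 ⇒ 20;  out=∅∪out(20)={0,6}
  fail(9) 'bacdb': from fail(8)=10 chase 'b': 10→0 ⇒ 5;  out={2}∪out(5)={2}
  fail(14) 'dcdab': from fail(13)=2 chase 'b': 2→0 ⇒ 5;  out=∅∪out(5)=∅
  fail(18) 'dcccc': from fail(17)=20 chase 'c': 20→1 ⇒ 20;  out={4}∪out(20)={0,4,6}
  fail(15) 'dcdabd': from fail(14)=5 chase 'd': 5→0 ⇒ 10;  out={3}∪out(10)={3}

Text stream:
i=0 'e': node 0→0
i=1 'e': node 0→0
i=2 'd': node 0→10
i=3 'b': node 10→5 (fail-walked)
i=4 'a': node 5→6
i=5 'c': node 6→7  ** P0@[5:5]
i=6 'd': node 7→8
i=7 'b': node 8→9  ** P2@[3:7]
i=8 'b': node 9→5 (fail-walked)
i=9 'e': node 5→0 (fail-walked)
i=10 'a': node 0→2
i=11 'a': node 2→19  ** P5@[10:11]
i=12 'a': node 19→19 (fail-walked)  ** P5@[11:12]
i=13 'b': node 19→5 (fail-walked)
i=14 'a': node 5→6
i=15 'd': node 6→3 (fail-walked)
i=16 'c': node 3→4  ** P0@[16:16],P1@[14:16]
i=17 'c': node 4→16 (fail-walked)  ** P0@[17:17],P6@[16:17]
i=18 'c': node 16→17  ** P0@[18:18],P6@[17:18]
i=19 'c': node 17→18  ** P0@[19:19],P4@[15:19],P6@[18:19]
i=20 'd': node 18→10 (fail-walked)
i=21 'c': node 10→11  ** P0@[21:21]
i=22 'e': node 11→0 (fail-walked)
i=23 'b': node 0→5
i=24 'a': node 5→6
i=25 'c': node 6→7  ** P0@[25:25]
i=26 'a': node 7→2 (fail-walked)
i=27 'd': node 2→3
i=28 'c': node 3→4  ** P0@[28:28],P1@[26:28]
i=29 'd': node 4→12 (fail-walked)
i=30 'a': node 12→13
i=31 'a': node 13→19 (fail-walked)  ** P5@[30:31]
i=32 'a': node 19→19 (fail-walked)  ** P5@[31:32]
i=33 'e': node 19→0 (fail-walked)
i=34 'a': node 0→2
i=35 'a': node 2→19  ** P5@[34:35]
i=36 'a': node 19→19 (fail-walked)  ** P5@[35:36]
i=37 'd': node 19→3 (fail-walked)
i=38 'c': node 3→4  ** P0@[38:38],P1@[36:38]
i=39 'c': node 4→16 (fail-walked)  ** P0@[39:39],P6@[38:39]
i=40 'c': node 16→17  ** P0@[40:40],P6@[39:40]
i=41 'a': node 17→2 (fail-walked)
i=42 'b': node 2→5 (fail-walked)
i=43 'c': node 5→1 (fail-walked)  ** P0@[43:43]
i=44 'd': node 1→10 (fail-walked)
i=45 'c': node 10→11  ** P0@[45:45]
i=46 'd': node 11→12
i=47 'a': node 12→13
i=48 'b': node 13→14
i=49 'd': node 14→15  ** P3@[44:49]
i=50 'e': node 15→0 (fail-walked)
i=51 'c': node 0→1  ** P0@[51:51]
i=52 'a': node 1→2 (fail-walked)
i=53 'a': node 2→19  ** P5@[52:53]
i=54 'a': node 19→19 (fail-walked)  ** P5@[53:54]
i=55 'd': node 19→3 (fail-walked)
i=56 'c': node 3→4  ** P0@[56:56],P1@[54:56]
i=57 'c': node 4→16 (fail-walked)  ** P0@[57:57],P6@[56:57]
i=58 'b': node 16→5 (fail-walked)
i=59 'a': node 5→6
i=60 'c': node 6→7  ** P0@[60:60]
i=61 'd': node 7→8
i=62 'b': node 8→9  ** P2@[58:62]
i=63 'a': node 9→6 (fail-walked)
i=64 'a': node 6→19 (fail-walked)  ** P5@[63:64]
i=65 'b': node 19→5 (fail-walked)
i=66 'e': node 5→0 (fail-walked)
i=67 'b': node 0→5
i=68 'c': node 5→1 (fail-walked)  ** P0@[68:68]
i=69 'c': node 1→20  ** P0@[69:69],P6@[68:69]
i=70 'b': node 20→5 (fail-walked)
i=71 'd': node 5→10 (fail-walked)
i=72 'c': node 10→11  ** P0@[72:72]
i=73 'c': node 11→16  ** P0@[73:73],P6@[72:73]

Matches: [[5,0],[7,2],[11,5],[12,5],[16,0],[16,1],[17,0],[17,6],[18,0],[18,6],[19,0],[19,4],[19,6],[21,0],[25,0],[28,0],[28,1],[31,5],[32,5],[35,5],[36,5],[38,0],[38,1],[39,0],[39,6],[40,0],[40,6],[43,0],[45,0],[49,3],[51,0],[53,5],[54,5],[56,0],[56,1],[57,0],[57,6],[60,0],[62,2],[64,5],[68,0],[69,0],[69,6],[72,0],[73,0],[73,6]]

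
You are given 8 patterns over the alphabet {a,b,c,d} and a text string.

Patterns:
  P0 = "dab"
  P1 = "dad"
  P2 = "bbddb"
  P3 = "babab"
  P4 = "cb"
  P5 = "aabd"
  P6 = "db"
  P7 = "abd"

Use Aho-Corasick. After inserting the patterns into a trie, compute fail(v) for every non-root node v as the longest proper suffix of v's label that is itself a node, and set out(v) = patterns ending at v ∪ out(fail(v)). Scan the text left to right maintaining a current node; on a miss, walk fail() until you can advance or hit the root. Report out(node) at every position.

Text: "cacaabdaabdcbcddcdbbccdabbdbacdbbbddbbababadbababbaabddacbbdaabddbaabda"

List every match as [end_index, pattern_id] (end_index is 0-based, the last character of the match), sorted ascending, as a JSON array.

Build:
Trie nodes:
  0='ε' goto a→16 b→5 c→14 d→1
  1='d' goto a→2 b→20
  2='da' goto b→3 d→4
  3='dab' goto ·  [P0 ends]
  4='dad' goto ·  [P1 ends]
  5='b' goto a→10 b→6
  6='bb' goto d→7
  7='bbd' goto d→8
  8='bbdd' goto b→9
  9='bbddb' goto ·  [P2 ends]
  10='ba' goto b→11
  11='bab' goto a→12
  12='baba' goto b→13
  13='babab' goto ·  [P3 ends]
  14='c' goto b→15
  15='cb' goto ·  [P4 ends]
  16='a' goto a→17 b→21
  17='aa' goto b→18
  18='aab' goto d→19
  19='aabd' goto ·  [P5 ends]
  20='db' goto ·  [P6 ends]
  21='ab' goto d→22
  22='abd' goto ·  [P7 ends]

Failure links (BFS by depth):
  fail(1) 'd': from fail(0)=0 chase 'd': 0 ⇒ 0;  out=∅∪out(0)=∅
  fail(5) 'b': from fail(0)=0 chase 'b': 0 ⇒ 0;  out=∅∪out(0)=∅
  fail(14) 'c': from fail(0)=0 chase 'c': 0 ⇒ 0;  out=∅∪out(0)=∅
  fail(16) 'a': from fail(0)=0 chase 'a': 0 ⇒ 0;  out=∅∪out(0)=∅
  fail(2) 'da': from fail(1)=0 chase 'a': 0 ⇒ 16;  out=∅∪out(16)=∅
  fail(6) 'bb': from fail(5)=0 chase 'b': 0 ⇒ 5;  out=∅∪out(5)=∅
  fail(10) 'ba': from fail(5)=0 chase 'a': 0 ⇒ 16;  out=∅∪out(16)=∅
  fail(15) 'cb': from fail(14)=0 chase 'b': 0 ⇒ 5;  out={4}∪out(5)={4}
  fail(17) 'aa': from fail(16)=0 chase 'a': 0 ⇒ 16;  out=∅∪out(16)=∅
  fail(20) 'db': from fail(1)=0 chase 'b': 0 ⇒ 5;  out={6}∪out(5)={6}
  fail(21) 'ab': from fail(16)=0 chase 'b': 0 ⇒ 5;  out=∅∪out(5)=∅
  fail(3) 'dab': from fail(2)=16 chase 'b': 16 ⇒ 21;  out={0}∪out(21)={0}
  fail(4) 'dad': from fail(2)=16 chase 'd': 16→0 ⇒ 1;  out={1}∪out(1)={1}
  fail(7) 'bbd': from fail(6)=5 chase 'd': 5→0 ⇒ 1;  out=∅∪out(1)=∅
  fail(11) 'bab': from fail(10)=16 chase 'b': 16 ⇒ 21;  out=∅∪out(21)=∅
  fail(18) 'aab': from fail(17)=16 chase 'b': 16 ⇒ 21;  out=∅∪out(21)=∅
  fail(22) 'abd': from fail(21)=5 chase 'd': 5→0 ⇒ 1;  out={7}∪out(1)={7}
  fail(8) 'bbdd': from fail(7)=1 chase 'd': 1→0 ⇒ 1;  out=∅∪out(1)=∅
  fail(12) 'baba': from fail(11)=21 chase 'a': 21→5 ⇒ 10;  out=∅∪out(10)=∅
  fail(19) 'aabd': from fail(18)=21 chase 'd': 21 ⇒ 22;  out={5}∪out(22)={5,7}
  fail(9) 'bbddb': from fail(8)=1 chase 'b': 1 ⇒ 20;  out={2}∪out(20)={2,6}
  fail(13) 'babab': from fail(12)=10 chase 'b': 10 ⇒ 11;  out={3}∪out(11)={3}

Text stream:
pos 0 'c': at 14
pos 1 'a': at 16 (via fail)
pos 2 'c': at 14 (via fail)
pos 3 'a': at 16 (via fail)
pos 4 'a': at 17
pos 5 'b': at 18
pos 6 'd': at 19  ** P5@[3:6],P7@[4:6]
pos 7 'a': at 2 (via fail)
pos 8 'a': at 17 (via fail)
pos 9 'b': at 18
pos 10 'd': at 19  ** P5@[7:10],P7@[8:10]
pos 11 'c': at 14 (via fail)
pos 12 'b': at 15  ** P4@[11:12]
pos 13 'c': at 14 (via fail)
pos 14 'd': at 1 (via fail)
pos 15 'd': at 1 (via fail)
pos 16 'c': at 14 (via fail)
pos 17 'd': at 1 (via fail)
pos 18 'b': at 20  ** P6@[17:18]
pos 19 'b': at 6 (via fail)
pos 20 'c': at 14 (via fail)
pos 21 'c': at 14 (via fail)
pos 22 'd': at 1 (via fail)
pos 23 'a': at 2
pos 24 'b': at 3  ** P0@[22:24]
pos 25 'b': at 6 (via fail)
pos 26 'd': at 7
pos 27 'b': at 20 (via fail)  ** P6@[26:27]
pos 28 'a': at 10 (via fail)
pos 29 'c': at 14 (via fail)
pos 30 'd': at 1 (via fail)
pos 31 'b': at 20  ** P6@[30:31]
pos 32 'b': at 6 (via fail)
pos 33 'b': at 6 (via fail)
pos 34 'd': at 7
pos 35 'd': at 8
pos 36 'b': at 9  ** P2@[32:36],P6@[35:36]
pos 37 'b': at 6 (via fail)
pos 38 'a': at 10 (via fail)
pos 39 'b': at 11
pos 40 'a': at 12
pos 41 'b': at 13  ** P3@[37:41]
pos 42 'a': at 12 (via fail)
pos 43 'd': at 1 (via fail)
pos 44 'b': at 20  ** P6@[43:44]
pos 45 'a': at 10 (via fail)
pos 46 'b': at 11
pos 47 'a': at 12
pos 48 'b': at 13  ** P3@[44:48]
pos 49 'b': at 6 (via fail)
pos 50 'a': at 10 (via fail)
pos 51 'a': at 17 (via fail)
pos 52 'b': at 18
pos 53 'd': at 19  ** P5@[50:53],P7@[51:53]
pos 54 'd': at 1 (via fail)
pos 55 'a': at 2
pos 56 'c': at 14 (via fail)
pos 57 'b': at 15  ** P4@[56:57]
pos 58 'b': at 6 (via fail)
pos 59 'd': at 7
pos 60 'a': at 2 (via fail)
pos 61 'a': at 17 (via fail)
pos 62 'b': at 18
pos 63 'd': at 19  ** P5@[60:63],P7@[61:63]
pos 64 'd': at 1 (via fail)
pos 65 'b': at 20  ** P6@[64:65]
pos 66 'a': at 10 (via fail)
pos 67 'a': at 17 (via fail)
pos 68 'b': at 18
pos 69 'd': at 19  ** P5@[66:69],P7@[67:69]
pos 70 'a': at 2 (via fail)

Result: [[6,5],[6,7],[10,5],[10,7],[12,4],[18,6],[24,0],[27,6],[31,6],[36,2],[36,6],[41,3],[44,6],[48,3],[53,5],[53,7],[57,4],[63,5],[63,7],[65,6],[69,5],[69,7]]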